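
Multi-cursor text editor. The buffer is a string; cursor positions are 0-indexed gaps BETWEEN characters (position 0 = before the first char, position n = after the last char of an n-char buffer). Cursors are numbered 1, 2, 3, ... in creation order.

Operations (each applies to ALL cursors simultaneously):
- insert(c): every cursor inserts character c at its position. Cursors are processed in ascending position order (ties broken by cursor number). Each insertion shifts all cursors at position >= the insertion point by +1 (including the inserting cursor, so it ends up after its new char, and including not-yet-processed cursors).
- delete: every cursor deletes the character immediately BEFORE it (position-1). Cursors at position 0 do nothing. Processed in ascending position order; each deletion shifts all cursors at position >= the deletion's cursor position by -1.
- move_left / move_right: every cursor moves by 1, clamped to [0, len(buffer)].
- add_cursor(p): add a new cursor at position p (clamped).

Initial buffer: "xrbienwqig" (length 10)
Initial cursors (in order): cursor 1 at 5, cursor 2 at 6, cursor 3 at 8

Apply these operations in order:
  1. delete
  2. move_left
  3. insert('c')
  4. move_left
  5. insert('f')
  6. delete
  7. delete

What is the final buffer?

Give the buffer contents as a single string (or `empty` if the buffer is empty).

After op 1 (delete): buffer="xrbiwig" (len 7), cursors c1@4 c2@4 c3@5, authorship .......
After op 2 (move_left): buffer="xrbiwig" (len 7), cursors c1@3 c2@3 c3@4, authorship .......
After op 3 (insert('c')): buffer="xrbccicwig" (len 10), cursors c1@5 c2@5 c3@7, authorship ...12.3...
After op 4 (move_left): buffer="xrbccicwig" (len 10), cursors c1@4 c2@4 c3@6, authorship ...12.3...
After op 5 (insert('f')): buffer="xrbcffcifcwig" (len 13), cursors c1@6 c2@6 c3@9, authorship ...1122.33...
After op 6 (delete): buffer="xrbccicwig" (len 10), cursors c1@4 c2@4 c3@6, authorship ...12.3...
After op 7 (delete): buffer="xrccwig" (len 7), cursors c1@2 c2@2 c3@3, authorship ..23...

Answer: xrccwig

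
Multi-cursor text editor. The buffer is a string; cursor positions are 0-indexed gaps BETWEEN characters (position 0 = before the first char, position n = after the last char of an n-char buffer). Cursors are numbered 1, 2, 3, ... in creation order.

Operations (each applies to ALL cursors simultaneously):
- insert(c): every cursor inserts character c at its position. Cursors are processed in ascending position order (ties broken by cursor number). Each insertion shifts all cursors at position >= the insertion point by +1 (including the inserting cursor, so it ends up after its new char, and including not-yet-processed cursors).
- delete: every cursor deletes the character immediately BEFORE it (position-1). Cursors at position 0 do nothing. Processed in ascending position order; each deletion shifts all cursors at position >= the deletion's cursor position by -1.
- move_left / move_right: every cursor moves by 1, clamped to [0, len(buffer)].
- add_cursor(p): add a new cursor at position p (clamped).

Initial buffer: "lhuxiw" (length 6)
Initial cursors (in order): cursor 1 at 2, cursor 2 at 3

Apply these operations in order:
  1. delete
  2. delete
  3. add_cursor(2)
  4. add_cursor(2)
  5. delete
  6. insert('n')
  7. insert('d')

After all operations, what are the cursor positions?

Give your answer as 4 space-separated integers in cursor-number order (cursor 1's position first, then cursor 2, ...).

After op 1 (delete): buffer="lxiw" (len 4), cursors c1@1 c2@1, authorship ....
After op 2 (delete): buffer="xiw" (len 3), cursors c1@0 c2@0, authorship ...
After op 3 (add_cursor(2)): buffer="xiw" (len 3), cursors c1@0 c2@0 c3@2, authorship ...
After op 4 (add_cursor(2)): buffer="xiw" (len 3), cursors c1@0 c2@0 c3@2 c4@2, authorship ...
After op 5 (delete): buffer="w" (len 1), cursors c1@0 c2@0 c3@0 c4@0, authorship .
After op 6 (insert('n')): buffer="nnnnw" (len 5), cursors c1@4 c2@4 c3@4 c4@4, authorship 1234.
After op 7 (insert('d')): buffer="nnnnddddw" (len 9), cursors c1@8 c2@8 c3@8 c4@8, authorship 12341234.

Answer: 8 8 8 8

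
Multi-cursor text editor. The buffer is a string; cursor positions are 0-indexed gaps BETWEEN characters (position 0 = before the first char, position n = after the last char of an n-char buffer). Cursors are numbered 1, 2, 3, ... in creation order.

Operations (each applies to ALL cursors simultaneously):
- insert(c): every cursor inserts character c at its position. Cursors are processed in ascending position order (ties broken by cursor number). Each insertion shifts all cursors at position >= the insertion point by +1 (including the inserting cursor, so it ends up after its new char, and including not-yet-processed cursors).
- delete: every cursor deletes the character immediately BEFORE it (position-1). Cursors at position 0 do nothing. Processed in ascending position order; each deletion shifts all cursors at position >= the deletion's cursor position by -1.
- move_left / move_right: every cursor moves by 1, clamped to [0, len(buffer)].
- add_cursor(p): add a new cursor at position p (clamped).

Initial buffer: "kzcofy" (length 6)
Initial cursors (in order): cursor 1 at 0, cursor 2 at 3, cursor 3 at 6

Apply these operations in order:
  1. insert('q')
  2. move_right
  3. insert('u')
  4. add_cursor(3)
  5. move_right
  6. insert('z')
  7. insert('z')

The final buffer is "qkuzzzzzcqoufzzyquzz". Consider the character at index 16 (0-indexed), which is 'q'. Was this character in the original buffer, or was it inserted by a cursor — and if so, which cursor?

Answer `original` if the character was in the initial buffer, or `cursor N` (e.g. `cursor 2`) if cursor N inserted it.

Answer: cursor 3

Derivation:
After op 1 (insert('q')): buffer="qkzcqofyq" (len 9), cursors c1@1 c2@5 c3@9, authorship 1...2...3
After op 2 (move_right): buffer="qkzcqofyq" (len 9), cursors c1@2 c2@6 c3@9, authorship 1...2...3
After op 3 (insert('u')): buffer="qkuzcqoufyqu" (len 12), cursors c1@3 c2@8 c3@12, authorship 1.1..2.2..33
After op 4 (add_cursor(3)): buffer="qkuzcqoufyqu" (len 12), cursors c1@3 c4@3 c2@8 c3@12, authorship 1.1..2.2..33
After op 5 (move_right): buffer="qkuzcqoufyqu" (len 12), cursors c1@4 c4@4 c2@9 c3@12, authorship 1.1..2.2..33
After op 6 (insert('z')): buffer="qkuzzzcqoufzyquz" (len 16), cursors c1@6 c4@6 c2@12 c3@16, authorship 1.1.14.2.2.2.333
After op 7 (insert('z')): buffer="qkuzzzzzcqoufzzyquzz" (len 20), cursors c1@8 c4@8 c2@15 c3@20, authorship 1.1.1414.2.2.22.3333
Authorship (.=original, N=cursor N): 1 . 1 . 1 4 1 4 . 2 . 2 . 2 2 . 3 3 3 3
Index 16: author = 3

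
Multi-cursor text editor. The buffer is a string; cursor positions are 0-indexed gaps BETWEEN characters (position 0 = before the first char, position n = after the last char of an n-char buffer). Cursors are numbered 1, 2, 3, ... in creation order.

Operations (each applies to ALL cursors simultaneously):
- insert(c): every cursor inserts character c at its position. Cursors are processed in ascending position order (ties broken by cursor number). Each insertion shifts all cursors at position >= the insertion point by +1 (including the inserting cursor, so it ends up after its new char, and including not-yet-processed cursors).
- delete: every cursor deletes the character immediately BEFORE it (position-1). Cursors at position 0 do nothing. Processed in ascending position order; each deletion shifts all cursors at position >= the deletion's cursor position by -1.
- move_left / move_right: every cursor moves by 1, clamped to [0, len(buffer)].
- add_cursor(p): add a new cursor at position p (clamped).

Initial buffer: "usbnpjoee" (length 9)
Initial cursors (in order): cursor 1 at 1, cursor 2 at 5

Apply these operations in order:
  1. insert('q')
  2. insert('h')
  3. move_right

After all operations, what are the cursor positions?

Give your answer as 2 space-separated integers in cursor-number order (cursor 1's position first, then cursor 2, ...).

After op 1 (insert('q')): buffer="uqsbnpqjoee" (len 11), cursors c1@2 c2@7, authorship .1....2....
After op 2 (insert('h')): buffer="uqhsbnpqhjoee" (len 13), cursors c1@3 c2@9, authorship .11....22....
After op 3 (move_right): buffer="uqhsbnpqhjoee" (len 13), cursors c1@4 c2@10, authorship .11....22....

Answer: 4 10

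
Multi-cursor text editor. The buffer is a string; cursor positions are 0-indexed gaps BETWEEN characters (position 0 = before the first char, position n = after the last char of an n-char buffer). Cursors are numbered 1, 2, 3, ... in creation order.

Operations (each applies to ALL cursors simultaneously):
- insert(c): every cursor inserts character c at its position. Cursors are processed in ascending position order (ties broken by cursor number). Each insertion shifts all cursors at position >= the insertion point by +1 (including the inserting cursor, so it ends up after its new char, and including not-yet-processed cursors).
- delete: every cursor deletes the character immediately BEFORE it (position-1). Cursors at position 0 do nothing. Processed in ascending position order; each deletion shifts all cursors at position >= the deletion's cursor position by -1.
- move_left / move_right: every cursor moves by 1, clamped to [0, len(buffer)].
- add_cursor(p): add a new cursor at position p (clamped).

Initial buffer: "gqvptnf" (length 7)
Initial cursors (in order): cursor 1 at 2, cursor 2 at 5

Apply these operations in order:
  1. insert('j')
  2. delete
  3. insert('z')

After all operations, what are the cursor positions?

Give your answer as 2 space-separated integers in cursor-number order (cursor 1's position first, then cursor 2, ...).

After op 1 (insert('j')): buffer="gqjvptjnf" (len 9), cursors c1@3 c2@7, authorship ..1...2..
After op 2 (delete): buffer="gqvptnf" (len 7), cursors c1@2 c2@5, authorship .......
After op 3 (insert('z')): buffer="gqzvptznf" (len 9), cursors c1@3 c2@7, authorship ..1...2..

Answer: 3 7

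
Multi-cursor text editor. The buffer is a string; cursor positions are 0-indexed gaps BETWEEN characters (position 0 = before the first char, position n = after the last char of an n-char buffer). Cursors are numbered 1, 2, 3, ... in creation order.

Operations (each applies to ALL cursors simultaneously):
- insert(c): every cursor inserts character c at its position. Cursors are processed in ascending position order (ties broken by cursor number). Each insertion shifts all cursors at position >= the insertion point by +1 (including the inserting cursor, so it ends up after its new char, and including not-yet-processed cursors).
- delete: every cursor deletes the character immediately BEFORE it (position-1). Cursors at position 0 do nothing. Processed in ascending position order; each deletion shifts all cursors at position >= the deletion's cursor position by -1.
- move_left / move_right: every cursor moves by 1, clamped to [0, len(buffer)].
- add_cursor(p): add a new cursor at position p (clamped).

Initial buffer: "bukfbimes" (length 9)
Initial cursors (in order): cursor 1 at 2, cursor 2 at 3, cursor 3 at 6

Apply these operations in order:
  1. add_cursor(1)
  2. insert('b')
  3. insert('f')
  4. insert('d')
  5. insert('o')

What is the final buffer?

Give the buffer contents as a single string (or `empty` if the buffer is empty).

After op 1 (add_cursor(1)): buffer="bukfbimes" (len 9), cursors c4@1 c1@2 c2@3 c3@6, authorship .........
After op 2 (insert('b')): buffer="bbubkbfbibmes" (len 13), cursors c4@2 c1@4 c2@6 c3@10, authorship .4.1.2...3...
After op 3 (insert('f')): buffer="bbfubfkbffbibfmes" (len 17), cursors c4@3 c1@6 c2@9 c3@14, authorship .44.11.22...33...
After op 4 (insert('d')): buffer="bbfdubfdkbfdfbibfdmes" (len 21), cursors c4@4 c1@8 c2@12 c3@18, authorship .444.111.222...333...
After op 5 (insert('o')): buffer="bbfdoubfdokbfdofbibfdomes" (len 25), cursors c4@5 c1@10 c2@15 c3@22, authorship .4444.1111.2222...3333...

Answer: bbfdoubfdokbfdofbibfdomes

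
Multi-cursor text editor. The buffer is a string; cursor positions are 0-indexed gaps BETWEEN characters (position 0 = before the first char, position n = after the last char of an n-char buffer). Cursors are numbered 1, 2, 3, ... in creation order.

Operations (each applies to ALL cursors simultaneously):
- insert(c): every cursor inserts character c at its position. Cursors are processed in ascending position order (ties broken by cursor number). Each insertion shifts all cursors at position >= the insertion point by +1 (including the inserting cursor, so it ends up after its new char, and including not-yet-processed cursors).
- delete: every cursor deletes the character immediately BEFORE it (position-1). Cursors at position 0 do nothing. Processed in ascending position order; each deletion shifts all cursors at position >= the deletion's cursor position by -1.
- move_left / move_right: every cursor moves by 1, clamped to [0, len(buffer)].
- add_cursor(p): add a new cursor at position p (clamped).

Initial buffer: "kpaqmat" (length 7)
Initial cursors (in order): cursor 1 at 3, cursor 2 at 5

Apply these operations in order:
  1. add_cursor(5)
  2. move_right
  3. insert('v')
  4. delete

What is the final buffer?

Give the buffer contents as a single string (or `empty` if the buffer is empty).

After op 1 (add_cursor(5)): buffer="kpaqmat" (len 7), cursors c1@3 c2@5 c3@5, authorship .......
After op 2 (move_right): buffer="kpaqmat" (len 7), cursors c1@4 c2@6 c3@6, authorship .......
After op 3 (insert('v')): buffer="kpaqvmavvt" (len 10), cursors c1@5 c2@9 c3@9, authorship ....1..23.
After op 4 (delete): buffer="kpaqmat" (len 7), cursors c1@4 c2@6 c3@6, authorship .......

Answer: kpaqmat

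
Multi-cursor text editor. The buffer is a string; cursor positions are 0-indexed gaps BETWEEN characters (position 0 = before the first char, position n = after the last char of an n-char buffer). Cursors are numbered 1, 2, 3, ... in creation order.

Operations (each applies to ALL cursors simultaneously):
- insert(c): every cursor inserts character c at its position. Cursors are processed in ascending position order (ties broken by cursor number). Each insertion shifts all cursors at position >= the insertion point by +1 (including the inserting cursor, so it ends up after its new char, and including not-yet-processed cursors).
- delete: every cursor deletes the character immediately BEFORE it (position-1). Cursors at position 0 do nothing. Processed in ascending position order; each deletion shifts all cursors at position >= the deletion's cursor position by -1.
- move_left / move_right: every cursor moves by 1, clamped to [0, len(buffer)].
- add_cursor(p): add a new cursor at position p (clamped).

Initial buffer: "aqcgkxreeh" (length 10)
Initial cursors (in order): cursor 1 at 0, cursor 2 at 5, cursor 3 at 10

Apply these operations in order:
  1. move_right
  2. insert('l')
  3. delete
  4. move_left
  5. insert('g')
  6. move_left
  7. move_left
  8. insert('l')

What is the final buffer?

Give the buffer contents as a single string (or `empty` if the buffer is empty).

Answer: lgaqcglkgxrelegh

Derivation:
After op 1 (move_right): buffer="aqcgkxreeh" (len 10), cursors c1@1 c2@6 c3@10, authorship ..........
After op 2 (insert('l')): buffer="alqcgkxlreehl" (len 13), cursors c1@2 c2@8 c3@13, authorship .1.....2....3
After op 3 (delete): buffer="aqcgkxreeh" (len 10), cursors c1@1 c2@6 c3@10, authorship ..........
After op 4 (move_left): buffer="aqcgkxreeh" (len 10), cursors c1@0 c2@5 c3@9, authorship ..........
After op 5 (insert('g')): buffer="gaqcgkgxreegh" (len 13), cursors c1@1 c2@7 c3@12, authorship 1.....2....3.
After op 6 (move_left): buffer="gaqcgkgxreegh" (len 13), cursors c1@0 c2@6 c3@11, authorship 1.....2....3.
After op 7 (move_left): buffer="gaqcgkgxreegh" (len 13), cursors c1@0 c2@5 c3@10, authorship 1.....2....3.
After op 8 (insert('l')): buffer="lgaqcglkgxrelegh" (len 16), cursors c1@1 c2@7 c3@13, authorship 11....2.2...3.3.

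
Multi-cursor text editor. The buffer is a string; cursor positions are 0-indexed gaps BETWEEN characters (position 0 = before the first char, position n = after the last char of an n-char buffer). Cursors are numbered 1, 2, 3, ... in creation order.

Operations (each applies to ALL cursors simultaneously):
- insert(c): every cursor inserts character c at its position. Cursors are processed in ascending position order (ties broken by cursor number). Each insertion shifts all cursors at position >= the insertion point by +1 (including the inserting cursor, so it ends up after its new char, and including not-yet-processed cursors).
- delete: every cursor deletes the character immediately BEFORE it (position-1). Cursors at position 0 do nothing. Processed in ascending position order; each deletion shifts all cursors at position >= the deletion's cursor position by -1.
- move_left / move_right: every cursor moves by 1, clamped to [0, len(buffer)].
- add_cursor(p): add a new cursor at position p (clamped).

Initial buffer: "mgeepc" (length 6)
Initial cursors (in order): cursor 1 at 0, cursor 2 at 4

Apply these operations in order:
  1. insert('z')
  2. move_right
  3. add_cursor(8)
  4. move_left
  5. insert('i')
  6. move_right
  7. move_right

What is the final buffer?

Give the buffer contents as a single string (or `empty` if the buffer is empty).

Answer: zimgeezipic

Derivation:
After op 1 (insert('z')): buffer="zmgeezpc" (len 8), cursors c1@1 c2@6, authorship 1....2..
After op 2 (move_right): buffer="zmgeezpc" (len 8), cursors c1@2 c2@7, authorship 1....2..
After op 3 (add_cursor(8)): buffer="zmgeezpc" (len 8), cursors c1@2 c2@7 c3@8, authorship 1....2..
After op 4 (move_left): buffer="zmgeezpc" (len 8), cursors c1@1 c2@6 c3@7, authorship 1....2..
After op 5 (insert('i')): buffer="zimgeezipic" (len 11), cursors c1@2 c2@8 c3@10, authorship 11....22.3.
After op 6 (move_right): buffer="zimgeezipic" (len 11), cursors c1@3 c2@9 c3@11, authorship 11....22.3.
After op 7 (move_right): buffer="zimgeezipic" (len 11), cursors c1@4 c2@10 c3@11, authorship 11....22.3.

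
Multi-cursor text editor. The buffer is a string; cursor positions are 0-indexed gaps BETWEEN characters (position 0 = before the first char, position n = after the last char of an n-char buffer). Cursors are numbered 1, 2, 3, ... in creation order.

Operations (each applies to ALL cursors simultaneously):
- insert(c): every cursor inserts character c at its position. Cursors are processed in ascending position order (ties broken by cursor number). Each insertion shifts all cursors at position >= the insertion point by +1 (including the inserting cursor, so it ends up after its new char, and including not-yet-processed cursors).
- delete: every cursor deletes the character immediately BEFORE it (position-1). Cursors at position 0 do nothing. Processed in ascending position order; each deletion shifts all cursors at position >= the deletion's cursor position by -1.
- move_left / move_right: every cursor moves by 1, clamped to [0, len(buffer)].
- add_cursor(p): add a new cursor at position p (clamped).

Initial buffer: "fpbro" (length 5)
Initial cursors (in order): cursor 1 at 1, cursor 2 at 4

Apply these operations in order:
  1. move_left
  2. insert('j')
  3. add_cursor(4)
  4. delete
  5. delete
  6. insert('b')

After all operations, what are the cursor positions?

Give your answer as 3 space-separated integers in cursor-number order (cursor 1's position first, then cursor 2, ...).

Answer: 3 3 3

Derivation:
After op 1 (move_left): buffer="fpbro" (len 5), cursors c1@0 c2@3, authorship .....
After op 2 (insert('j')): buffer="jfpbjro" (len 7), cursors c1@1 c2@5, authorship 1...2..
After op 3 (add_cursor(4)): buffer="jfpbjro" (len 7), cursors c1@1 c3@4 c2@5, authorship 1...2..
After op 4 (delete): buffer="fpro" (len 4), cursors c1@0 c2@2 c3@2, authorship ....
After op 5 (delete): buffer="ro" (len 2), cursors c1@0 c2@0 c3@0, authorship ..
After op 6 (insert('b')): buffer="bbbro" (len 5), cursors c1@3 c2@3 c3@3, authorship 123..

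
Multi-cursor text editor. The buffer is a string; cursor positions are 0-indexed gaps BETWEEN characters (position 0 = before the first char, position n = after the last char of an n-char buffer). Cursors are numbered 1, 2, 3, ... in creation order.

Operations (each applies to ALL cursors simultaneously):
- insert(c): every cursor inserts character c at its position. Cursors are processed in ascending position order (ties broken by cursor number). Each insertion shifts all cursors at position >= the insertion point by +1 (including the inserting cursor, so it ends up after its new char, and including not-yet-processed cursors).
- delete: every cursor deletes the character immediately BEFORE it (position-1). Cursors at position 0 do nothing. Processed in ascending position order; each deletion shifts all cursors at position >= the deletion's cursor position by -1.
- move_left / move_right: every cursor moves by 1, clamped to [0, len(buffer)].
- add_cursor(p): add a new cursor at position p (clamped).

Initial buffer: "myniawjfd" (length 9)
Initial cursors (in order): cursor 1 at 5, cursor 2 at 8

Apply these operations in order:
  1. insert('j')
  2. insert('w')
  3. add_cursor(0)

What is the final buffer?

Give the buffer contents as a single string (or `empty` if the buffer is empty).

Answer: myniajwwjfjwd

Derivation:
After op 1 (insert('j')): buffer="myniajwjfjd" (len 11), cursors c1@6 c2@10, authorship .....1...2.
After op 2 (insert('w')): buffer="myniajwwjfjwd" (len 13), cursors c1@7 c2@12, authorship .....11...22.
After op 3 (add_cursor(0)): buffer="myniajwwjfjwd" (len 13), cursors c3@0 c1@7 c2@12, authorship .....11...22.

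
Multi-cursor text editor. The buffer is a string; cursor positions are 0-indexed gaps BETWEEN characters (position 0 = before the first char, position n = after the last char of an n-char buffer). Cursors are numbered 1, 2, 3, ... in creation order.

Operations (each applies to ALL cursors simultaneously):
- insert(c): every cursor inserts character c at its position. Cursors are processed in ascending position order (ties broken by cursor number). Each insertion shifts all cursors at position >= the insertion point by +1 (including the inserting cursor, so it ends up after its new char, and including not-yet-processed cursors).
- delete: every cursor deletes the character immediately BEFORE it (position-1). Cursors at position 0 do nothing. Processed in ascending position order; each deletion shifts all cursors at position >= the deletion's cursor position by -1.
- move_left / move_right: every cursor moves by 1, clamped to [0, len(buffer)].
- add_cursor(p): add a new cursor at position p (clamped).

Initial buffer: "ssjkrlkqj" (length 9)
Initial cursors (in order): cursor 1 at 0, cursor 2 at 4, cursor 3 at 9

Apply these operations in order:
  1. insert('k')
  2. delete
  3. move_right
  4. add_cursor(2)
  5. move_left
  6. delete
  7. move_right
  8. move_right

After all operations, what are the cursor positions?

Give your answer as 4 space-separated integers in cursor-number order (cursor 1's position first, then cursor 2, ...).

Answer: 2 4 6 2

Derivation:
After op 1 (insert('k')): buffer="kssjkkrlkqjk" (len 12), cursors c1@1 c2@6 c3@12, authorship 1....2.....3
After op 2 (delete): buffer="ssjkrlkqj" (len 9), cursors c1@0 c2@4 c3@9, authorship .........
After op 3 (move_right): buffer="ssjkrlkqj" (len 9), cursors c1@1 c2@5 c3@9, authorship .........
After op 4 (add_cursor(2)): buffer="ssjkrlkqj" (len 9), cursors c1@1 c4@2 c2@5 c3@9, authorship .........
After op 5 (move_left): buffer="ssjkrlkqj" (len 9), cursors c1@0 c4@1 c2@4 c3@8, authorship .........
After op 6 (delete): buffer="sjrlkj" (len 6), cursors c1@0 c4@0 c2@2 c3@5, authorship ......
After op 7 (move_right): buffer="sjrlkj" (len 6), cursors c1@1 c4@1 c2@3 c3@6, authorship ......
After op 8 (move_right): buffer="sjrlkj" (len 6), cursors c1@2 c4@2 c2@4 c3@6, authorship ......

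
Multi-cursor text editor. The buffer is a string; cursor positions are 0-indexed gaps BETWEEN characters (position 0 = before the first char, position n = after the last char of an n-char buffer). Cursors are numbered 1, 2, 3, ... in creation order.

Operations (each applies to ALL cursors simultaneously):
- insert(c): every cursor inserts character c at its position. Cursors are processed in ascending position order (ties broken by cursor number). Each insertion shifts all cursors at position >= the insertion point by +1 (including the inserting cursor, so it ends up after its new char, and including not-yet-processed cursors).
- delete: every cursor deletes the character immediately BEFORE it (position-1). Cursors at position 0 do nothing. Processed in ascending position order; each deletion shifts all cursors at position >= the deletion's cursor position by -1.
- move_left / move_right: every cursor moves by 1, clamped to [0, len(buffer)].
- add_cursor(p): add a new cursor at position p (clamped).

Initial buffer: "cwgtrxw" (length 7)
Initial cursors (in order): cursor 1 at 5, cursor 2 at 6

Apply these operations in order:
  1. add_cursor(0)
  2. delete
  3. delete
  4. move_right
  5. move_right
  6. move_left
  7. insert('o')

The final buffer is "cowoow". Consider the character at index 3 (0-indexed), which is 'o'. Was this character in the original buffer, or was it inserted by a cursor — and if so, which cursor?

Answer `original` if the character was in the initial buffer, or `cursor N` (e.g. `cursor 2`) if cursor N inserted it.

Answer: cursor 1

Derivation:
After op 1 (add_cursor(0)): buffer="cwgtrxw" (len 7), cursors c3@0 c1@5 c2@6, authorship .......
After op 2 (delete): buffer="cwgtw" (len 5), cursors c3@0 c1@4 c2@4, authorship .....
After op 3 (delete): buffer="cww" (len 3), cursors c3@0 c1@2 c2@2, authorship ...
After op 4 (move_right): buffer="cww" (len 3), cursors c3@1 c1@3 c2@3, authorship ...
After op 5 (move_right): buffer="cww" (len 3), cursors c3@2 c1@3 c2@3, authorship ...
After op 6 (move_left): buffer="cww" (len 3), cursors c3@1 c1@2 c2@2, authorship ...
After op 7 (insert('o')): buffer="cowoow" (len 6), cursors c3@2 c1@5 c2@5, authorship .3.12.
Authorship (.=original, N=cursor N): . 3 . 1 2 .
Index 3: author = 1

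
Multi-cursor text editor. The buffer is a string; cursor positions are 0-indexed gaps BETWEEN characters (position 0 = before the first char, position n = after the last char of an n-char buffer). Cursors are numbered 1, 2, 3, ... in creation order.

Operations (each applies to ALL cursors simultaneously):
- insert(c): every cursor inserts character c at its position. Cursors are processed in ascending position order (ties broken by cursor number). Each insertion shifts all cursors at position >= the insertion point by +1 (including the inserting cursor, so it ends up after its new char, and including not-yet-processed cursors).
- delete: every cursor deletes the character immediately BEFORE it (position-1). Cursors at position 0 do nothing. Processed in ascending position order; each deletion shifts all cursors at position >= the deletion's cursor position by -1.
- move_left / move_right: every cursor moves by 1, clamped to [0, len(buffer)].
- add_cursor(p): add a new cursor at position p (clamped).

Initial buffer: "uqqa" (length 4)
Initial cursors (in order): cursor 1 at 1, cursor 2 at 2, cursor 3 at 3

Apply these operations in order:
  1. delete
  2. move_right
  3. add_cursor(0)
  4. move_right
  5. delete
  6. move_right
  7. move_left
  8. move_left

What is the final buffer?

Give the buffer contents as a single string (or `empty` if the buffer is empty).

After op 1 (delete): buffer="a" (len 1), cursors c1@0 c2@0 c3@0, authorship .
After op 2 (move_right): buffer="a" (len 1), cursors c1@1 c2@1 c3@1, authorship .
After op 3 (add_cursor(0)): buffer="a" (len 1), cursors c4@0 c1@1 c2@1 c3@1, authorship .
After op 4 (move_right): buffer="a" (len 1), cursors c1@1 c2@1 c3@1 c4@1, authorship .
After op 5 (delete): buffer="" (len 0), cursors c1@0 c2@0 c3@0 c4@0, authorship 
After op 6 (move_right): buffer="" (len 0), cursors c1@0 c2@0 c3@0 c4@0, authorship 
After op 7 (move_left): buffer="" (len 0), cursors c1@0 c2@0 c3@0 c4@0, authorship 
After op 8 (move_left): buffer="" (len 0), cursors c1@0 c2@0 c3@0 c4@0, authorship 

Answer: empty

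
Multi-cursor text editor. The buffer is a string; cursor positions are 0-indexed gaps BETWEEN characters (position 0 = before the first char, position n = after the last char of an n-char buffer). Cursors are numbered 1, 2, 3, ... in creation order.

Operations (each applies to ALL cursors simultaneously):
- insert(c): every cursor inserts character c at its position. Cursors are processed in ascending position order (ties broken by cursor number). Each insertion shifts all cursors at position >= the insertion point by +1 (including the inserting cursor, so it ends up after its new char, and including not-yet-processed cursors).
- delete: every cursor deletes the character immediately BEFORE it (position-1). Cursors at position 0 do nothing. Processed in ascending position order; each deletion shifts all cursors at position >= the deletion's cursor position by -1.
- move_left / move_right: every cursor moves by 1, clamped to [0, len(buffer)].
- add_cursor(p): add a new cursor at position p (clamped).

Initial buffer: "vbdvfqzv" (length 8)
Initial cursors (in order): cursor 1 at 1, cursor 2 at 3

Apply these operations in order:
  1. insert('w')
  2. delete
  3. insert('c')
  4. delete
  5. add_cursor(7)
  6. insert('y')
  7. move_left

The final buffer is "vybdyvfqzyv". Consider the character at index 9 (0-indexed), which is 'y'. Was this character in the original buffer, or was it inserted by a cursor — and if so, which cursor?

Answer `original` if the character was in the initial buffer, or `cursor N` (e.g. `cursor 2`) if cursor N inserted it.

Answer: cursor 3

Derivation:
After op 1 (insert('w')): buffer="vwbdwvfqzv" (len 10), cursors c1@2 c2@5, authorship .1..2.....
After op 2 (delete): buffer="vbdvfqzv" (len 8), cursors c1@1 c2@3, authorship ........
After op 3 (insert('c')): buffer="vcbdcvfqzv" (len 10), cursors c1@2 c2@5, authorship .1..2.....
After op 4 (delete): buffer="vbdvfqzv" (len 8), cursors c1@1 c2@3, authorship ........
After op 5 (add_cursor(7)): buffer="vbdvfqzv" (len 8), cursors c1@1 c2@3 c3@7, authorship ........
After op 6 (insert('y')): buffer="vybdyvfqzyv" (len 11), cursors c1@2 c2@5 c3@10, authorship .1..2....3.
After op 7 (move_left): buffer="vybdyvfqzyv" (len 11), cursors c1@1 c2@4 c3@9, authorship .1..2....3.
Authorship (.=original, N=cursor N): . 1 . . 2 . . . . 3 .
Index 9: author = 3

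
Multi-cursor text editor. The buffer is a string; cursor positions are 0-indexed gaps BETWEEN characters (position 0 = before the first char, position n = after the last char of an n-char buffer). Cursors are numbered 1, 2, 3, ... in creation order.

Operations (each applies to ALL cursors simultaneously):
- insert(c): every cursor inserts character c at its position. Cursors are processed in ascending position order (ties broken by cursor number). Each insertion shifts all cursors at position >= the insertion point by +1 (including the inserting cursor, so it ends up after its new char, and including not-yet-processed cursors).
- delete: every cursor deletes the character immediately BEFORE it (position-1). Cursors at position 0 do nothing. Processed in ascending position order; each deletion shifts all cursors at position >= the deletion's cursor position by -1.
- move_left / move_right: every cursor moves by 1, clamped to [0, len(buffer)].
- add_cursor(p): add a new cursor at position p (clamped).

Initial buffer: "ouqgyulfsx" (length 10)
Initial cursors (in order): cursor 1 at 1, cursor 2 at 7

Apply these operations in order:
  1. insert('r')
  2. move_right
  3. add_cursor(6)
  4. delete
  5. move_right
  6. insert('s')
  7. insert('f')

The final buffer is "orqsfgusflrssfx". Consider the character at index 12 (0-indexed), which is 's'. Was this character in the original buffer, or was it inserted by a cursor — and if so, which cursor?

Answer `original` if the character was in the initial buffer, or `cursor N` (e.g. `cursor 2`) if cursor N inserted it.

After op 1 (insert('r')): buffer="oruqgyulrfsx" (len 12), cursors c1@2 c2@9, authorship .1......2...
After op 2 (move_right): buffer="oruqgyulrfsx" (len 12), cursors c1@3 c2@10, authorship .1......2...
After op 3 (add_cursor(6)): buffer="oruqgyulrfsx" (len 12), cursors c1@3 c3@6 c2@10, authorship .1......2...
After op 4 (delete): buffer="orqgulrsx" (len 9), cursors c1@2 c3@4 c2@7, authorship .1....2..
After op 5 (move_right): buffer="orqgulrsx" (len 9), cursors c1@3 c3@5 c2@8, authorship .1....2..
After op 6 (insert('s')): buffer="orqsguslrssx" (len 12), cursors c1@4 c3@7 c2@11, authorship .1.1..3.2.2.
After op 7 (insert('f')): buffer="orqsfgusflrssfx" (len 15), cursors c1@5 c3@9 c2@14, authorship .1.11..33.2.22.
Authorship (.=original, N=cursor N): . 1 . 1 1 . . 3 3 . 2 . 2 2 .
Index 12: author = 2

Answer: cursor 2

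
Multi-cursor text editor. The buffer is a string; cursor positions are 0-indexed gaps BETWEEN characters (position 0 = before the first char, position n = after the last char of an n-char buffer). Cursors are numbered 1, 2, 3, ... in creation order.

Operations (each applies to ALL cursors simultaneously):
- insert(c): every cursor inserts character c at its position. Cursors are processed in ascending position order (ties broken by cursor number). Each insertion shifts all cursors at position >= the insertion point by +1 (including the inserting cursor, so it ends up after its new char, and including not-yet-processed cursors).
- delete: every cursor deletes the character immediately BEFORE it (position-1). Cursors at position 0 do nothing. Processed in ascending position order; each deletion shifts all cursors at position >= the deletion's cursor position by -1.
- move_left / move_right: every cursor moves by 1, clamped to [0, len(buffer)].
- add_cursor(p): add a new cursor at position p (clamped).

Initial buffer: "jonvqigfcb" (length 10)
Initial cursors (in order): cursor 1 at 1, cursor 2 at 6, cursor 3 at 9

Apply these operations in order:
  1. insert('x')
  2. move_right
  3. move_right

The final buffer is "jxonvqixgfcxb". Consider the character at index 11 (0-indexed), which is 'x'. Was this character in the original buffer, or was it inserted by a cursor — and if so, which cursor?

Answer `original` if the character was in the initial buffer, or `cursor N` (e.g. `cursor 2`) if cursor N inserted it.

After op 1 (insert('x')): buffer="jxonvqixgfcxb" (len 13), cursors c1@2 c2@8 c3@12, authorship .1.....2...3.
After op 2 (move_right): buffer="jxonvqixgfcxb" (len 13), cursors c1@3 c2@9 c3@13, authorship .1.....2...3.
After op 3 (move_right): buffer="jxonvqixgfcxb" (len 13), cursors c1@4 c2@10 c3@13, authorship .1.....2...3.
Authorship (.=original, N=cursor N): . 1 . . . . . 2 . . . 3 .
Index 11: author = 3

Answer: cursor 3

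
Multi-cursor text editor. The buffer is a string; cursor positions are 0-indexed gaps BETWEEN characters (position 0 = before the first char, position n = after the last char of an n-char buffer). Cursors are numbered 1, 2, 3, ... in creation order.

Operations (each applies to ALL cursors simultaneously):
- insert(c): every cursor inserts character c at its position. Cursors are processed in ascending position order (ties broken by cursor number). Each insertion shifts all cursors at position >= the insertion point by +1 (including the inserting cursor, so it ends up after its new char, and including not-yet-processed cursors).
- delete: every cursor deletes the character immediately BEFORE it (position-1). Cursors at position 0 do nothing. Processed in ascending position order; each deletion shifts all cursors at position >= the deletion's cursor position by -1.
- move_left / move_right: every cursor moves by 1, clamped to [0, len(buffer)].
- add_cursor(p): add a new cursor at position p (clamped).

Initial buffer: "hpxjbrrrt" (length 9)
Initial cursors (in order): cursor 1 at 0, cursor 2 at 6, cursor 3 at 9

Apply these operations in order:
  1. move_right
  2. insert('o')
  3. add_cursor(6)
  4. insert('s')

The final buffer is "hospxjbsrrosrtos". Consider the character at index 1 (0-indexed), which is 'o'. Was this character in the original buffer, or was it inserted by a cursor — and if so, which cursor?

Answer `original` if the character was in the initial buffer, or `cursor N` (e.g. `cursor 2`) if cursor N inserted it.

After op 1 (move_right): buffer="hpxjbrrrt" (len 9), cursors c1@1 c2@7 c3@9, authorship .........
After op 2 (insert('o')): buffer="hopxjbrrorto" (len 12), cursors c1@2 c2@9 c3@12, authorship .1......2..3
After op 3 (add_cursor(6)): buffer="hopxjbrrorto" (len 12), cursors c1@2 c4@6 c2@9 c3@12, authorship .1......2..3
After op 4 (insert('s')): buffer="hospxjbsrrosrtos" (len 16), cursors c1@3 c4@8 c2@12 c3@16, authorship .11....4..22..33
Authorship (.=original, N=cursor N): . 1 1 . . . . 4 . . 2 2 . . 3 3
Index 1: author = 1

Answer: cursor 1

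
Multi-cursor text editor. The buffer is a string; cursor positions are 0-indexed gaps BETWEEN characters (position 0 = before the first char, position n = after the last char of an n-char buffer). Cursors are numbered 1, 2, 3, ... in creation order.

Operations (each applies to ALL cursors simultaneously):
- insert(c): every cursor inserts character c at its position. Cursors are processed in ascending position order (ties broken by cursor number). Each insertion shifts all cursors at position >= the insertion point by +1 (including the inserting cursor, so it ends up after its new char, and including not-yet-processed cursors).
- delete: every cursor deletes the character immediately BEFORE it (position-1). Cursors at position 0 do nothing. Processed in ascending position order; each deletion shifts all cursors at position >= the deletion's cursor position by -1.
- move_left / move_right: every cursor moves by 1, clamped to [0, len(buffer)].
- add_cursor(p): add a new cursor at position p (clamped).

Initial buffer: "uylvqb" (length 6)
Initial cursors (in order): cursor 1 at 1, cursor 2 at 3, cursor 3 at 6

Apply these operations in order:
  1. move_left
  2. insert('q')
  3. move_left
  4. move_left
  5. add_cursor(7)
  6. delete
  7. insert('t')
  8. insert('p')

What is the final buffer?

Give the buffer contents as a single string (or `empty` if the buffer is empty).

Answer: tpqtpyqlttppqb

Derivation:
After op 1 (move_left): buffer="uylvqb" (len 6), cursors c1@0 c2@2 c3@5, authorship ......
After op 2 (insert('q')): buffer="quyqlvqqb" (len 9), cursors c1@1 c2@4 c3@8, authorship 1..2...3.
After op 3 (move_left): buffer="quyqlvqqb" (len 9), cursors c1@0 c2@3 c3@7, authorship 1..2...3.
After op 4 (move_left): buffer="quyqlvqqb" (len 9), cursors c1@0 c2@2 c3@6, authorship 1..2...3.
After op 5 (add_cursor(7)): buffer="quyqlvqqb" (len 9), cursors c1@0 c2@2 c3@6 c4@7, authorship 1..2...3.
After op 6 (delete): buffer="qyqlqb" (len 6), cursors c1@0 c2@1 c3@4 c4@4, authorship 1.2.3.
After op 7 (insert('t')): buffer="tqtyqlttqb" (len 10), cursors c1@1 c2@3 c3@8 c4@8, authorship 112.2.343.
After op 8 (insert('p')): buffer="tpqtpyqlttppqb" (len 14), cursors c1@2 c2@5 c3@12 c4@12, authorship 11122.2.34343.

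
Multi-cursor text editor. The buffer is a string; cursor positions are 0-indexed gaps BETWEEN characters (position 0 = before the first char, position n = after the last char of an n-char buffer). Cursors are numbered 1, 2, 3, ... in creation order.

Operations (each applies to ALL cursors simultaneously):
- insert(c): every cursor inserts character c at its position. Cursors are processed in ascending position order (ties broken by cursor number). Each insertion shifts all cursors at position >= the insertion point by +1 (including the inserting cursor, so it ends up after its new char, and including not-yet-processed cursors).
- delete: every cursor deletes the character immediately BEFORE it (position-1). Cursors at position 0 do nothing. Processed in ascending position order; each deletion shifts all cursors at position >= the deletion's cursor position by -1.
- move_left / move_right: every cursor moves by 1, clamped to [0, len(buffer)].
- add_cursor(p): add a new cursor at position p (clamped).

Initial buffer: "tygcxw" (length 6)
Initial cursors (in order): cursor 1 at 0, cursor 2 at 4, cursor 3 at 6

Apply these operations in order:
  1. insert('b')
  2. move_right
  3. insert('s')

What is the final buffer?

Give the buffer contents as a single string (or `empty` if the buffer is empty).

Answer: btsygcbxswbs

Derivation:
After op 1 (insert('b')): buffer="btygcbxwb" (len 9), cursors c1@1 c2@6 c3@9, authorship 1....2..3
After op 2 (move_right): buffer="btygcbxwb" (len 9), cursors c1@2 c2@7 c3@9, authorship 1....2..3
After op 3 (insert('s')): buffer="btsygcbxswbs" (len 12), cursors c1@3 c2@9 c3@12, authorship 1.1...2.2.33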